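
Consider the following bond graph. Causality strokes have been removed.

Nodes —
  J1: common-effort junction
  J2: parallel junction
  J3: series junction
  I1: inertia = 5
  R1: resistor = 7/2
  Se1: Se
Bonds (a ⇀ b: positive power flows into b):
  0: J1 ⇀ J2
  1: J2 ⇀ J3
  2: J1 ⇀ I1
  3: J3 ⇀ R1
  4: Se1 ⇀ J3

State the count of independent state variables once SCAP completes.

bond 4 stroke at J3  (Se1: effort source, stroke at far end)
bond 2 stroke at I1  (I1: I, integral causality)
bond 0 stroke at J1  (closing 0-jn rule on J1)
bond 1 stroke at J2  (J2: last free bond brings effort in)
bond 3 stroke at J3  (common-f at J3 fixed by 1)

1  (I1 all integral)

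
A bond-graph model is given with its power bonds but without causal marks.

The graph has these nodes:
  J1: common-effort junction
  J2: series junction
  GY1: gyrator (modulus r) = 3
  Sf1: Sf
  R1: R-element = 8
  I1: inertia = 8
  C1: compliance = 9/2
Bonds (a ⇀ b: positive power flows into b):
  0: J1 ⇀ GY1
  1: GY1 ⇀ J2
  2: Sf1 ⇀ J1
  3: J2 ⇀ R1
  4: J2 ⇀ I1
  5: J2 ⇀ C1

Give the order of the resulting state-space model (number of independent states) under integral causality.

#2 →Sf1  (Sf1 fixes flow; stroke at Sf1)
#0 →J1  (closing 0-jn rule on J1)
#1 →J2  (GY1 both-in/both-out from 0)
#4 →I1  (I1: I, integral causality)
#3 →J2  (J2: bond 4 brought flow, rest push out)
#5 →J2  (1-jn J2 has f-setter on 4)

2  (C1, I1 all integral)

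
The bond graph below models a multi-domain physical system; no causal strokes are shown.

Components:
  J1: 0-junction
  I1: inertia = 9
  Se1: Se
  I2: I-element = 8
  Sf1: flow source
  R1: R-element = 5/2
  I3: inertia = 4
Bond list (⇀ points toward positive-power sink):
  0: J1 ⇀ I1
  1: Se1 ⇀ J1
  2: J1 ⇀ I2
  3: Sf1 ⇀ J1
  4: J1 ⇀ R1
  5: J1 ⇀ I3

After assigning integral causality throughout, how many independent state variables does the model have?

β1 |J1  (Se1: effort source, stroke at far end)
β3 |Sf1  (Sf1 (Sf) sets flow on bond)
β0 |I1  (J1 effort already set via bond 1)
β2 |I2  (common-e at J1 fixed by 1)
β4 |R1  (0-jn J1 has e-setter on 1)
β5 |I3  (J1 effort already set via bond 1)

3  (I1, I2, I3 all integral)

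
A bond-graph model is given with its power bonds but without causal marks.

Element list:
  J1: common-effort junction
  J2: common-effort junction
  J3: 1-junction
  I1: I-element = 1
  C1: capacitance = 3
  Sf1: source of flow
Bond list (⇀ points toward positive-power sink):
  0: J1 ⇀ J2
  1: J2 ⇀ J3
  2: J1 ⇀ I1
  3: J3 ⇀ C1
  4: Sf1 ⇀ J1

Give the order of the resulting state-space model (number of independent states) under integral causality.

2  (C1, I1 all integral)

β4 stroke→Sf1  (source Sf1 imposes f)
β2 stroke→I1  (I1 integral (f out))
β0 stroke→J1  (closing 0-jn rule on J1)
β1 stroke→J2  (only one effort-in slot at J2)
β3 stroke→J3  (J3: bond 1 brought flow, rest push out)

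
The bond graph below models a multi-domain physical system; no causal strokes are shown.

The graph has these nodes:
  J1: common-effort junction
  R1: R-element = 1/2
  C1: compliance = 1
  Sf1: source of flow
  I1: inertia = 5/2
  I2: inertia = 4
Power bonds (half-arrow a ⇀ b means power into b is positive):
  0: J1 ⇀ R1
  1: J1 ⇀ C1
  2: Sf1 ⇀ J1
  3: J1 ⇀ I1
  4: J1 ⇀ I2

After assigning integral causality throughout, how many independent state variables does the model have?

3  (C1, I1, I2 all integral)

b2 stroke at Sf1  (Sf1: flow source, stroke at near end)
b1 stroke at J1  (prefer integral on C1)
b0 stroke at R1  (J1: bond 1 brought effort, rest push out)
b3 stroke at I1  (0-jn J1 has e-setter on 1)
b4 stroke at I2  (J1 effort already set via bond 1)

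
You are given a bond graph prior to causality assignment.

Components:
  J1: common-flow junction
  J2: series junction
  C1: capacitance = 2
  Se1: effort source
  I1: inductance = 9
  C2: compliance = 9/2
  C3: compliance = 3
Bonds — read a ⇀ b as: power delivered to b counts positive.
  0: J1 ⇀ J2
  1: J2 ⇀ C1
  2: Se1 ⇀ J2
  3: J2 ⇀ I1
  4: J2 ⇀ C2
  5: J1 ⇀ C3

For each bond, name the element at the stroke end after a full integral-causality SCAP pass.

#0 |J2
#1 |J2
#2 |J2
#3 |I1
#4 |J2
#5 |J1

#2 |J2  (Se1: effort source, stroke at far end)
#1 |J2  (C1: C, integral causality)
#3 |I1  (prefer integral on I1)
#0 |J2  (1-jn J2 has f-setter on 3)
#4 |J2  (J2: bond 3 brought flow, rest push out)
#5 |J1  (J1: bond 0 brought flow, rest push out)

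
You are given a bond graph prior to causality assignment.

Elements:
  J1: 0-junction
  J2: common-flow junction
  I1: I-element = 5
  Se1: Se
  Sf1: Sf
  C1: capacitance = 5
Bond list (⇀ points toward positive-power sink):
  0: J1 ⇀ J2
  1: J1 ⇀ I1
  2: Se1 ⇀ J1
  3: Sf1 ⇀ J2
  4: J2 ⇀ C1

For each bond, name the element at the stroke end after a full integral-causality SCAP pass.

β2 →J1  (Se1 (Se) sets effort on bond)
β3 →Sf1  (Sf1 (Sf) sets flow on bond)
β0 →J2  (0-jn J1 has e-setter on 2)
β1 →I1  (J1 effort already set via bond 2)
β4 →J2  (1-jn J2 has f-setter on 3)

β0 →J2
β1 →I1
β2 →J1
β3 →Sf1
β4 →J2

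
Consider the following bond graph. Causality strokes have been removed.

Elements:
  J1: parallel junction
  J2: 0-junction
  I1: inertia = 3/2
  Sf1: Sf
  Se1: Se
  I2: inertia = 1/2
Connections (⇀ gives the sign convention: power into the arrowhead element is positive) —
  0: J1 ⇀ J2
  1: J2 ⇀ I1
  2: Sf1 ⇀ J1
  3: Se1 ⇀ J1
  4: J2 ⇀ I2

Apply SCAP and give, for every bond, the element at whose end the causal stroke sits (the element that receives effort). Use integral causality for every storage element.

β0 stroke at J2
β1 stroke at I1
β2 stroke at Sf1
β3 stroke at J1
β4 stroke at I2

β2 stroke→Sf1  (Sf1: flow source, stroke at near end)
β3 stroke→J1  (Se1 (Se) sets effort on bond)
β0 stroke→J2  (J1 effort already set via bond 3)
β1 stroke→I1  (J2 effort already set via bond 0)
β4 stroke→I2  (J2 effort already set via bond 0)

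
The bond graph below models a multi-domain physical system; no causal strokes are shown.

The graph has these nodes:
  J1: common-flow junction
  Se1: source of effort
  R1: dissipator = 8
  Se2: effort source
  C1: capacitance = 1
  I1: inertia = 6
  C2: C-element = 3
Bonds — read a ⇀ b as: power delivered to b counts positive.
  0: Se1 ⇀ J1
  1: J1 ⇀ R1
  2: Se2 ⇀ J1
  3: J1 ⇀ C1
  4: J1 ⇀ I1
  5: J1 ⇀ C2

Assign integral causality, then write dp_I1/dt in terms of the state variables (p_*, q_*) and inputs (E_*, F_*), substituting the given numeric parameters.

bond 0 stroke at J1  (Se1 fixes effort; stroke away)
bond 2 stroke at J1  (Se2 fixes effort; stroke away)
bond 3 stroke at J1  (prefer integral on C1)
bond 4 stroke at I1  (I1 outputs flow p/I1)
bond 1 stroke at J1  (common-f at J1 fixed by 4)
bond 5 stroke at J1  (1-jn J1 has f-setter on 4)

dp_I1/dt = E_Se1 + E_Se2 - 4*p_I1/3 - q_C1 - q_C2/3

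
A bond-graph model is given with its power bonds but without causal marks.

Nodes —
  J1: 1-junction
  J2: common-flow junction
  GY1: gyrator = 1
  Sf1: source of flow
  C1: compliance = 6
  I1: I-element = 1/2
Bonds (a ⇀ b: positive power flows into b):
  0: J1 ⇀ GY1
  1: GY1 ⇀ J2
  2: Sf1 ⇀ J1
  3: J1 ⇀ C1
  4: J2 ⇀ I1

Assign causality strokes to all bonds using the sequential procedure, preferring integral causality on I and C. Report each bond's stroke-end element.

#2 stroke at Sf1  (Sf1 fixes flow; stroke at Sf1)
#0 stroke at J1  (J1: bond 2 brought flow, rest push out)
#3 stroke at J1  (J1 flow already set via bond 2)
#1 stroke at J2  (through GY1, causality inverts; strokes same side of GY1)
#4 stroke at I1  (J2 needs exactly one f-in)

β0 stroke at J1
β1 stroke at J2
β2 stroke at Sf1
β3 stroke at J1
β4 stroke at I1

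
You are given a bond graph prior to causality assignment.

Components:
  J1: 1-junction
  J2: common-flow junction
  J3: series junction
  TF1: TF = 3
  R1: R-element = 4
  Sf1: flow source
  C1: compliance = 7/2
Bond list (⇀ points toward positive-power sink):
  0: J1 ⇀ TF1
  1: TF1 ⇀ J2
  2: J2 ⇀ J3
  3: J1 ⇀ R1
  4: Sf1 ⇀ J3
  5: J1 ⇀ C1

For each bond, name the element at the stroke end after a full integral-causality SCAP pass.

β0 stroke at TF1
β1 stroke at J2
β2 stroke at J3
β3 stroke at J1
β4 stroke at Sf1
β5 stroke at J1

β4 stroke→Sf1  (Sf1: flow source, stroke at near end)
β2 stroke→J3  (1-jn J3 has f-setter on 4)
β1 stroke→J2  (J2: bond 2 brought flow, rest push out)
β0 stroke→TF1  (TF TF1: opposite of bond 1)
β3 stroke→J1  (common-f at J1 fixed by 0)
β5 stroke→J1  (1-jn J1 has f-setter on 0)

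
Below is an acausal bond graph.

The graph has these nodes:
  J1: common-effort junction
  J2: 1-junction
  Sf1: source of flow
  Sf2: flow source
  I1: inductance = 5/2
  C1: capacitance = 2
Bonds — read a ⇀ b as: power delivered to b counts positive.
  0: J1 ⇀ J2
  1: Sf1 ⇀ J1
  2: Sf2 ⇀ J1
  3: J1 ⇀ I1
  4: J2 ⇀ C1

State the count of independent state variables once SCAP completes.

2  (C1, I1 all integral)

#1 |Sf1  (Sf1: flow source, stroke at near end)
#2 |Sf2  (Sf2: flow source, stroke at near end)
#3 |I1  (I1 integral (f out))
#0 |J1  (J1: last free bond brings effort in)
#4 |J2  (J2 flow already set via bond 0)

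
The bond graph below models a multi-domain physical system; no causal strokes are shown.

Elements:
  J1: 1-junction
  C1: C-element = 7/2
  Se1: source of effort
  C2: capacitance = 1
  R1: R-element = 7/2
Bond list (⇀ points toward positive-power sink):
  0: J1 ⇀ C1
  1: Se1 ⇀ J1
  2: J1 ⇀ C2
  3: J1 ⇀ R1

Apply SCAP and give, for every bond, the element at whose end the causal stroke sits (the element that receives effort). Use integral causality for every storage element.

bond 0 →J1
bond 1 →J1
bond 2 →J1
bond 3 →R1

#1 →J1  (Se1 (Se) sets effort on bond)
#0 →J1  (prefer integral on C1)
#2 →J1  (C2: C, integral causality)
#3 →R1  (J1: last free bond brings flow in)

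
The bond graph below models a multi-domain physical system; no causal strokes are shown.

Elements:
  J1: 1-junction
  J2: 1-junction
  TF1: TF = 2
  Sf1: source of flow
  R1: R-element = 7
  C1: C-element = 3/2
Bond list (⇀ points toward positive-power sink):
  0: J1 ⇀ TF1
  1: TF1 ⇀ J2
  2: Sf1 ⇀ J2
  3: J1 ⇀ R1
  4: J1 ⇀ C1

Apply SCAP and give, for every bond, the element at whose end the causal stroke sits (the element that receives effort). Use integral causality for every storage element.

#0 |TF1
#1 |J2
#2 |Sf1
#3 |J1
#4 |J1

b2 stroke at Sf1  (Sf1 fixes flow; stroke at Sf1)
b1 stroke at J2  (common-f at J2 fixed by 2)
b0 stroke at TF1  (through TF1, causality passes straight; one stroke at TF1)
b3 stroke at J1  (J1: bond 0 brought flow, rest push out)
b4 stroke at J1  (J1: bond 0 brought flow, rest push out)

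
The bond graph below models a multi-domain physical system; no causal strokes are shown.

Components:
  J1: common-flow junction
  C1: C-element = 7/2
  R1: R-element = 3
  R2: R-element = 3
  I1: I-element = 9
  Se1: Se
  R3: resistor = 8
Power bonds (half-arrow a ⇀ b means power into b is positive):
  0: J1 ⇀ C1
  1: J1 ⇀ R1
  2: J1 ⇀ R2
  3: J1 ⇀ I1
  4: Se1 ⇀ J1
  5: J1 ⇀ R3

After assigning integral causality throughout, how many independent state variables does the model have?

β4 stroke at J1  (Se1 fixes effort; stroke away)
β0 stroke at J1  (C1 outputs effort q/C1)
β3 stroke at I1  (I1: I, integral causality)
β1 stroke at J1  (J1 flow already set via bond 3)
β2 stroke at J1  (J1 flow already set via bond 3)
β5 stroke at J1  (1-jn J1 has f-setter on 3)

2  (C1, I1 all integral)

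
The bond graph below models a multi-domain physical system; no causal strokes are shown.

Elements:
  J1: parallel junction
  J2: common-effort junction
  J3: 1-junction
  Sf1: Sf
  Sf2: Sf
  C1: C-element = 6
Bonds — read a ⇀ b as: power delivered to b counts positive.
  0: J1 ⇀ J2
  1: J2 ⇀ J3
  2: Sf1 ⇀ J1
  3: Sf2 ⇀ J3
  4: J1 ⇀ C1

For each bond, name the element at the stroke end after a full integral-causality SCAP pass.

b2 stroke at Sf1  (source Sf1 imposes f)
b3 stroke at Sf2  (Sf2 fixes flow; stroke at Sf2)
b1 stroke at J3  (J3: bond 3 brought flow, rest push out)
b0 stroke at J2  (only one effort-in slot at J2)
b4 stroke at J1  (closing 0-jn rule on J1)

bond 0 stroke→J2
bond 1 stroke→J3
bond 2 stroke→Sf1
bond 3 stroke→Sf2
bond 4 stroke→J1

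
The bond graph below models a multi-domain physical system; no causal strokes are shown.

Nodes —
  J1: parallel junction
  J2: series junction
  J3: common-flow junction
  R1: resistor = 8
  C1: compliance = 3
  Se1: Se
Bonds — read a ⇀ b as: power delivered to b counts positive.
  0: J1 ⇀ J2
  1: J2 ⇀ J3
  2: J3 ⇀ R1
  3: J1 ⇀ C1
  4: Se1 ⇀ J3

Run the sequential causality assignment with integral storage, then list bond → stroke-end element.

bond 0 stroke→J2
bond 1 stroke→J3
bond 2 stroke→R1
bond 3 stroke→J1
bond 4 stroke→J3

b4 |J3  (Se1 fixes effort; stroke away)
b3 |J1  (C1 integral (e out))
b0 |J2  (J1: bond 3 brought effort, rest push out)
b1 |J3  (closing 1-jn rule on J2)
b2 |R1  (closing 1-jn rule on J3)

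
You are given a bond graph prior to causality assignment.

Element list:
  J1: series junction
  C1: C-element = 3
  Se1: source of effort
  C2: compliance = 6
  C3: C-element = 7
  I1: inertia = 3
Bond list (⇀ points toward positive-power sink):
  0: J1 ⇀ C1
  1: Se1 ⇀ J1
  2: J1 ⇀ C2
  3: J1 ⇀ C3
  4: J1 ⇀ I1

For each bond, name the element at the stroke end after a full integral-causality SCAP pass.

#0 |J1
#1 |J1
#2 |J1
#3 |J1
#4 |I1

b1 stroke at J1  (Se1 fixes effort; stroke away)
b0 stroke at J1  (C1 outputs effort q/C1)
b2 stroke at J1  (C2: C, integral causality)
b3 stroke at J1  (C3 outputs effort q/C3)
b4 stroke at I1  (J1 needs exactly one f-in)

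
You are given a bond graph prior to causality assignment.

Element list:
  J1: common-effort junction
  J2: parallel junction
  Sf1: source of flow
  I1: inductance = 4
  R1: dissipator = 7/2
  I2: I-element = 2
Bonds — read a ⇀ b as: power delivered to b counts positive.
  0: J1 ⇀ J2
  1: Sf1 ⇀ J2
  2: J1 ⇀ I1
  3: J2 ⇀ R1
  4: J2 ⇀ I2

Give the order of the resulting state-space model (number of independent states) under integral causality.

2  (I1, I2 all integral)

#1 |Sf1  (Sf1 (Sf) sets flow on bond)
#2 |I1  (prefer integral on I1)
#0 |J1  (J1 needs exactly one e-in)
#4 |I2  (prefer integral on I2)
#3 |J2  (closing 0-jn rule on J2)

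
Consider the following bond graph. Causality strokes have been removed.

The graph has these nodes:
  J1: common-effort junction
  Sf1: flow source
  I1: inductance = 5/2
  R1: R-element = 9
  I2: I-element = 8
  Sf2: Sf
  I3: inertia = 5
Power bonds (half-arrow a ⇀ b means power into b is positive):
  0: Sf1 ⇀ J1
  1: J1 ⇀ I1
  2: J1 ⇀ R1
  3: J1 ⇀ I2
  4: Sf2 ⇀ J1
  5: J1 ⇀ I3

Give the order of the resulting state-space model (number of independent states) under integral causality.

bond 0 →Sf1  (Sf1 fixes flow; stroke at Sf1)
bond 4 →Sf2  (source Sf2 imposes f)
bond 1 →I1  (I1 outputs flow p/I1)
bond 3 →I2  (I2: I, integral causality)
bond 5 →I3  (I3 integral (f out))
bond 2 →J1  (only one effort-in slot at J1)

3  (I1, I2, I3 all integral)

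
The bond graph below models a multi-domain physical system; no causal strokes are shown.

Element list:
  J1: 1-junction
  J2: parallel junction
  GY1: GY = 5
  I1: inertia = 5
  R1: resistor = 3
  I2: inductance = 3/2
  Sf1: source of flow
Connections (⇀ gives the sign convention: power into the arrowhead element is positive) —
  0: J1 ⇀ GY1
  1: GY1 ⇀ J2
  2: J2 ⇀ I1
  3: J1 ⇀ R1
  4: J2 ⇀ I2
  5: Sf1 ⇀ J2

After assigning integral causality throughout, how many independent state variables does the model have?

2  (I1, I2 all integral)

bond 5 stroke at Sf1  (Sf1 (Sf) sets flow on bond)
bond 2 stroke at I1  (prefer integral on I1)
bond 4 stroke at I2  (I2 integral (f out))
bond 1 stroke at J2  (J2: last free bond brings effort in)
bond 0 stroke at J1  (GY1: gyrator matches bond 1)
bond 3 stroke at R1  (J1 needs exactly one f-in)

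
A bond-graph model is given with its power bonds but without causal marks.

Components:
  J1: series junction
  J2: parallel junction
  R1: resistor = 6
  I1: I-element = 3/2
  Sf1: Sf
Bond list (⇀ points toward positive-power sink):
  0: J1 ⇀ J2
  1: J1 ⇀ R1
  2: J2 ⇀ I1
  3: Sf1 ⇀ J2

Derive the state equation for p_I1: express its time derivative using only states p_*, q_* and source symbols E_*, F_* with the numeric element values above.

dp_I1/dt = 6*F_Sf1 - 4*p_I1

β3 |Sf1  (Sf1: flow source, stroke at near end)
β2 |I1  (prefer integral on I1)
β0 |J2  (J2 needs exactly one e-in)
β1 |J1  (J1 flow already set via bond 0)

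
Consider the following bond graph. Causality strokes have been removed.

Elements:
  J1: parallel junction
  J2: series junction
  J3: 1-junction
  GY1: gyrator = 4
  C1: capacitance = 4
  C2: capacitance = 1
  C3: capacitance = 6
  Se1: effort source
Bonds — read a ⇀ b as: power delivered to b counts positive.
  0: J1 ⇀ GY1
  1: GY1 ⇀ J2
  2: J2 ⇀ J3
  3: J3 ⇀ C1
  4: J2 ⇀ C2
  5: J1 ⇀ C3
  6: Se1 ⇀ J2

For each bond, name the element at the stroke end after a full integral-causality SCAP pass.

b6 |J2  (source Se1 imposes e)
b3 |J3  (C1 integral (e out))
b2 |J2  (closing 1-jn rule on J3)
b4 |J2  (C2 outputs effort q/C2)
b1 |GY1  (J2: last free bond brings flow in)
b0 |GY1  (GY1 both-in/both-out from 1)
b5 |J1  (closing 0-jn rule on J1)

bond 0 stroke at GY1
bond 1 stroke at GY1
bond 2 stroke at J2
bond 3 stroke at J3
bond 4 stroke at J2
bond 5 stroke at J1
bond 6 stroke at J2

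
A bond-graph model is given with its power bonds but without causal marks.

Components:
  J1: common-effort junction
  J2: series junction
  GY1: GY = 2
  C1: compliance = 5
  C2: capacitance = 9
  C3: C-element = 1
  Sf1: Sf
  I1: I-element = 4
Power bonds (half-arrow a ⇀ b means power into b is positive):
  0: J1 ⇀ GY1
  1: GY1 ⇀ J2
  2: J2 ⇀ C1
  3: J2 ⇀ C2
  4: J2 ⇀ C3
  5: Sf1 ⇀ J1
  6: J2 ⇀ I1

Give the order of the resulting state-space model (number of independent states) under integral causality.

β5 →Sf1  (Sf1 fixes flow; stroke at Sf1)
β0 →J1  (J1: last free bond brings effort in)
β1 →J2  (through GY1, causality inverts; strokes same side of GY1)
β2 →J2  (C1: C, integral causality)
β3 →J2  (C2 integral (e out))
β4 →J2  (C3 outputs effort q/C3)
β6 →I1  (J2: last free bond brings flow in)

4  (C1, C2, C3, I1 all integral)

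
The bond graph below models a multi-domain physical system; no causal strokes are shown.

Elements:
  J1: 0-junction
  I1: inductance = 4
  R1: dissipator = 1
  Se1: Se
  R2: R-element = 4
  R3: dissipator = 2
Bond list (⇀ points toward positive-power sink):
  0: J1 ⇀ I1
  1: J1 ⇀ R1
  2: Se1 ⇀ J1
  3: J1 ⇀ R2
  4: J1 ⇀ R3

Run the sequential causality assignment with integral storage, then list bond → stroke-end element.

bond 0 stroke at I1
bond 1 stroke at R1
bond 2 stroke at J1
bond 3 stroke at R2
bond 4 stroke at R3

b2 stroke at J1  (source Se1 imposes e)
b0 stroke at I1  (common-e at J1 fixed by 2)
b1 stroke at R1  (J1 effort already set via bond 2)
b3 stroke at R2  (common-e at J1 fixed by 2)
b4 stroke at R3  (0-jn J1 has e-setter on 2)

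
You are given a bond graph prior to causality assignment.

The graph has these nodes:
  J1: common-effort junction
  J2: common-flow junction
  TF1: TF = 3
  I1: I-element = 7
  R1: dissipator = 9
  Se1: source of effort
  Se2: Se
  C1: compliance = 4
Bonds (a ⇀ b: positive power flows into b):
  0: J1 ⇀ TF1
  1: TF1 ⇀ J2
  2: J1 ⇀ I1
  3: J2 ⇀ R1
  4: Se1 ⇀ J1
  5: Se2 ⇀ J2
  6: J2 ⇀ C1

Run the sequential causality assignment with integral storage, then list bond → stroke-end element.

bond 4 |J1  (Se1 fixes effort; stroke away)
bond 5 |J2  (source Se2 imposes e)
bond 0 |TF1  (J1 effort already set via bond 4)
bond 2 |I1  (0-jn J1 has e-setter on 4)
bond 1 |J2  (TF1 one-in-one-out from 0)
bond 6 |J2  (prefer integral on C1)
bond 3 |R1  (only one flow-in slot at J2)

bond 0 stroke at TF1
bond 1 stroke at J2
bond 2 stroke at I1
bond 3 stroke at R1
bond 4 stroke at J1
bond 5 stroke at J2
bond 6 stroke at J2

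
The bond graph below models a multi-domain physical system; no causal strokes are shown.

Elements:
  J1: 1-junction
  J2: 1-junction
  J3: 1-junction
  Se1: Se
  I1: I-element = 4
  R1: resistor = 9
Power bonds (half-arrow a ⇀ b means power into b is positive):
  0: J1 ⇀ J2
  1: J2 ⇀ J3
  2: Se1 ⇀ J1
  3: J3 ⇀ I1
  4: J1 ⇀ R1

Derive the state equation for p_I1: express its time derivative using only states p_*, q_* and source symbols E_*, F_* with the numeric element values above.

dp_I1/dt = E_Se1 - 9*p_I1/4

#2 |J1  (source Se1 imposes e)
#3 |I1  (I1 integral (f out))
#1 |J3  (J3: bond 3 brought flow, rest push out)
#0 |J2  (J2: bond 1 brought flow, rest push out)
#4 |J1  (J1 flow already set via bond 0)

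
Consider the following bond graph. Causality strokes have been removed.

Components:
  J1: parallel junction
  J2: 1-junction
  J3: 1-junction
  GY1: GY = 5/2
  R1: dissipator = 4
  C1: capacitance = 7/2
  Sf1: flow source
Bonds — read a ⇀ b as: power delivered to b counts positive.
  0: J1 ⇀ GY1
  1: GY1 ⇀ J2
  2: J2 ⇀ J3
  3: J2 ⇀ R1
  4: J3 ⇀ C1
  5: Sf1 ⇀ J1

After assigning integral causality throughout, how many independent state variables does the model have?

1  (C1 all integral)

b5 |Sf1  (Sf1 fixes flow; stroke at Sf1)
b0 |J1  (only one effort-in slot at J1)
b1 |J2  (GY1: gyrator matches bond 0)
b4 |J3  (prefer integral on C1)
b2 |J2  (closing 1-jn rule on J3)
b3 |R1  (closing 1-jn rule on J2)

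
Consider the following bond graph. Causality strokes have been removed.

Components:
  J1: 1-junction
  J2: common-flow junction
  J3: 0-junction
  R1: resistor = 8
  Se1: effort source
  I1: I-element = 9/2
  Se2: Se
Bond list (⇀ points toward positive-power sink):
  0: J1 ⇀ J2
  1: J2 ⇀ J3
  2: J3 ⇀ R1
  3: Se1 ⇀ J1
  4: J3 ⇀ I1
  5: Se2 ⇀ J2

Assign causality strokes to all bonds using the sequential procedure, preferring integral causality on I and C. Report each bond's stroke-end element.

b3 |J1  (Se1 fixes effort; stroke away)
b5 |J2  (Se2 fixes effort; stroke away)
b0 |J2  (J1 needs exactly one f-in)
b1 |J3  (J2: last free bond brings flow in)
b2 |R1  (0-jn J3 has e-setter on 1)
b4 |I1  (J3 effort already set via bond 1)

β0 →J2
β1 →J3
β2 →R1
β3 →J1
β4 →I1
β5 →J2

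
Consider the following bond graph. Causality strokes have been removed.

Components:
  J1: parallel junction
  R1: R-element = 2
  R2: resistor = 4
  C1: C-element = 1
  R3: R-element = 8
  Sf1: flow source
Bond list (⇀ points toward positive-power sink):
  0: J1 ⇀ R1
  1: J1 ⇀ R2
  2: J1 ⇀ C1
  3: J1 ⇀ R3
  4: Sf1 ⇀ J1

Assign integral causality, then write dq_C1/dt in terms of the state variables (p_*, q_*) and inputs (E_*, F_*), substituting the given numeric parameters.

β4 |Sf1  (Sf1 (Sf) sets flow on bond)
β2 |J1  (C1 outputs effort q/C1)
β0 |R1  (J1: bond 2 brought effort, rest push out)
β1 |R2  (0-jn J1 has e-setter on 2)
β3 |R3  (common-e at J1 fixed by 2)

dq_C1/dt = F_Sf1 - 7*q_C1/8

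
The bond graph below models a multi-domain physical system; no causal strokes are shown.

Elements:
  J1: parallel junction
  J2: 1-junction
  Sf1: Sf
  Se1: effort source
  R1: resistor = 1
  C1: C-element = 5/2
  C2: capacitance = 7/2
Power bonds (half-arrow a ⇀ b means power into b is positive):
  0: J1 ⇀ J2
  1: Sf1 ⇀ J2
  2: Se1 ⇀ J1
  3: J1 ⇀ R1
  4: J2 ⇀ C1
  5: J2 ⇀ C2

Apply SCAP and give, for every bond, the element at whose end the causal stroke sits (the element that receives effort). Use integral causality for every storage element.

#1 →Sf1  (Sf1 (Sf) sets flow on bond)
#2 →J1  (Se1 fixes effort; stroke away)
#0 →J2  (0-jn J1 has e-setter on 2)
#3 →R1  (J1: bond 2 brought effort, rest push out)
#4 →J2  (common-f at J2 fixed by 1)
#5 →J2  (J2: bond 1 brought flow, rest push out)

bond 0 |J2
bond 1 |Sf1
bond 2 |J1
bond 3 |R1
bond 4 |J2
bond 5 |J2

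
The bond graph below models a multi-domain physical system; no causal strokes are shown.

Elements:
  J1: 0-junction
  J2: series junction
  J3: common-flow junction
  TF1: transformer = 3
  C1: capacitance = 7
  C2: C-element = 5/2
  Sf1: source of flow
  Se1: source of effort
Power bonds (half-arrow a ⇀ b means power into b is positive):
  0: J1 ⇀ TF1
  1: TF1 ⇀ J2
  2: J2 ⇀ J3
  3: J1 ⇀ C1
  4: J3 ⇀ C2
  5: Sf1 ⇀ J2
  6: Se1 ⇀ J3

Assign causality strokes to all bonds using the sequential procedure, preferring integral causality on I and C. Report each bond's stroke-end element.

bond 0 |TF1
bond 1 |J2
bond 2 |J2
bond 3 |J1
bond 4 |J3
bond 5 |Sf1
bond 6 |J3

β5 stroke at Sf1  (Sf1 fixes flow; stroke at Sf1)
β6 stroke at J3  (source Se1 imposes e)
β1 stroke at J2  (J2: bond 5 brought flow, rest push out)
β2 stroke at J2  (common-f at J2 fixed by 5)
β4 stroke at J3  (J3: bond 2 brought flow, rest push out)
β0 stroke at TF1  (TF1: transformer flips bond 1)
β3 stroke at J1  (only one effort-in slot at J1)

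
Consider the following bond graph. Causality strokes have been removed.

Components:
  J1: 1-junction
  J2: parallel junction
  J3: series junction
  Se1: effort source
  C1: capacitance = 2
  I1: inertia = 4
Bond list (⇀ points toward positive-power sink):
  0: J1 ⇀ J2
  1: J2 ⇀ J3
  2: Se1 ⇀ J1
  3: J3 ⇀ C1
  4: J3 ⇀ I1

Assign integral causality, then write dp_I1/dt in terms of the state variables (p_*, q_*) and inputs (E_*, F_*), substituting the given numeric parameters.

#2 |J1  (Se1: effort source, stroke at far end)
#0 |J2  (J1: last free bond brings flow in)
#1 |J3  (J2 effort already set via bond 0)
#3 |J3  (C1 integral (e out))
#4 |I1  (closing 1-jn rule on J3)

dp_I1/dt = E_Se1 - q_C1/2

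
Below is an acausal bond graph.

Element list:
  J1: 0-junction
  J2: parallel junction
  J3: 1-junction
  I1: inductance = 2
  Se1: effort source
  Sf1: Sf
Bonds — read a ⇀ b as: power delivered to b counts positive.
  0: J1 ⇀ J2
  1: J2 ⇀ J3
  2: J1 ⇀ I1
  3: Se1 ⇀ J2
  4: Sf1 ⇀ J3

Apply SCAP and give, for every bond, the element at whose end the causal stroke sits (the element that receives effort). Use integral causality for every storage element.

b3 stroke at J2  (Se1: effort source, stroke at far end)
b4 stroke at Sf1  (Sf1 fixes flow; stroke at Sf1)
b0 stroke at J1  (J2 effort already set via bond 3)
b1 stroke at J3  (J2 effort already set via bond 3)
b2 stroke at I1  (J1 effort already set via bond 0)

bond 0 →J1
bond 1 →J3
bond 2 →I1
bond 3 →J2
bond 4 →Sf1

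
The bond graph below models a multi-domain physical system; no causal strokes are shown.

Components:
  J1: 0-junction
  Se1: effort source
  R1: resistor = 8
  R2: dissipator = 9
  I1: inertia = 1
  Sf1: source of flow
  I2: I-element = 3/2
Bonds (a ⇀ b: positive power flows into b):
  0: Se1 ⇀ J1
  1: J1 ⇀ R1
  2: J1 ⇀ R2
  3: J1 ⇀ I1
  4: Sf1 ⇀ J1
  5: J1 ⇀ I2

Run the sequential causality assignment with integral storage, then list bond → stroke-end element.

b0 |J1
b1 |R1
b2 |R2
b3 |I1
b4 |Sf1
b5 |I2

#0 stroke at J1  (Se1: effort source, stroke at far end)
#4 stroke at Sf1  (Sf1 (Sf) sets flow on bond)
#1 stroke at R1  (common-e at J1 fixed by 0)
#2 stroke at R2  (common-e at J1 fixed by 0)
#3 stroke at I1  (J1 effort already set via bond 0)
#5 stroke at I2  (J1 effort already set via bond 0)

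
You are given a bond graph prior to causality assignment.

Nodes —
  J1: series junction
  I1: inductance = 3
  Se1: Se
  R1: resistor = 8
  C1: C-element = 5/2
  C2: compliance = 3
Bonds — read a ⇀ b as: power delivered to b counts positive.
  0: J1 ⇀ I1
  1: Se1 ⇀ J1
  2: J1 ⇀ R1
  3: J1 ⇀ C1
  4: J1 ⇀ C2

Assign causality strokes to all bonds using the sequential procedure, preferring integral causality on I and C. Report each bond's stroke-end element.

b0 stroke→I1
b1 stroke→J1
b2 stroke→J1
b3 stroke→J1
b4 stroke→J1

β1 |J1  (Se1: effort source, stroke at far end)
β0 |I1  (prefer integral on I1)
β2 |J1  (common-f at J1 fixed by 0)
β3 |J1  (common-f at J1 fixed by 0)
β4 |J1  (J1: bond 0 brought flow, rest push out)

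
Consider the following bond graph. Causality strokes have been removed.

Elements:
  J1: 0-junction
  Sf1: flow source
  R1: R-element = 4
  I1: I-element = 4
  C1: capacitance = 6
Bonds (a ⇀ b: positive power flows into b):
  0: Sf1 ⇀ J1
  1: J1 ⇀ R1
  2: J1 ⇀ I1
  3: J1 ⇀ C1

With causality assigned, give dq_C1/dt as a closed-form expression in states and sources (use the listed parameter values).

β0 stroke→Sf1  (source Sf1 imposes f)
β2 stroke→I1  (prefer integral on I1)
β3 stroke→J1  (C1 integral (e out))
β1 stroke→R1  (0-jn J1 has e-setter on 3)

dq_C1/dt = F_Sf1 - p_I1/4 - q_C1/24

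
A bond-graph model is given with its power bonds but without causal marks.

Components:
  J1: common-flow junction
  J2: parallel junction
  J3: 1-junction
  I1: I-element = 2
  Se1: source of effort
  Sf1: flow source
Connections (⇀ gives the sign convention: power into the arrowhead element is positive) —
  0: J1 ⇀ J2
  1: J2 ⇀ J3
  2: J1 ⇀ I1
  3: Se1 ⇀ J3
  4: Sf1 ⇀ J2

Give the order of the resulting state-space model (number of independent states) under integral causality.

1  (I1 all integral)

b3 |J3  (Se1 (Se) sets effort on bond)
b4 |Sf1  (Sf1 (Sf) sets flow on bond)
b1 |J2  (only one flow-in slot at J3)
b0 |J1  (common-e at J2 fixed by 1)
b2 |I1  (J1 needs exactly one f-in)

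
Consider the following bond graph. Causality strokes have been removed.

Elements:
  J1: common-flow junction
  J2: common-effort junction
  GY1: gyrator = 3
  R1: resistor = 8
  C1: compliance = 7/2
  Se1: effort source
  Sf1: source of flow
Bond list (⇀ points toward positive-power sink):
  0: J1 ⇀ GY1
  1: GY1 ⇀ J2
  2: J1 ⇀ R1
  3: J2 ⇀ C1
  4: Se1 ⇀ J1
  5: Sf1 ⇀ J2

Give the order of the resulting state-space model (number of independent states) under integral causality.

b4 →J1  (Se1 (Se) sets effort on bond)
b5 →Sf1  (Sf1: flow source, stroke at near end)
b3 →J2  (C1 integral (e out))
b1 →GY1  (0-jn J2 has e-setter on 3)
b0 →GY1  (GY GY1: same side as bond 1)
b2 →J1  (common-f at J1 fixed by 0)

1  (C1 all integral)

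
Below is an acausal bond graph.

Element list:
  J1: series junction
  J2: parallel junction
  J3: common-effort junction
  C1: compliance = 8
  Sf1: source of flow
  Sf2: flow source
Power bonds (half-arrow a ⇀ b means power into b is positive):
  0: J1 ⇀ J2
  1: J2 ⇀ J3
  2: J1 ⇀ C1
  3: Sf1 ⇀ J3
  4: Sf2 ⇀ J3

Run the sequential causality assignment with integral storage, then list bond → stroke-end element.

bond 3 stroke→Sf1  (source Sf1 imposes f)
bond 4 stroke→Sf2  (Sf2 (Sf) sets flow on bond)
bond 1 stroke→J3  (only one effort-in slot at J3)
bond 0 stroke→J2  (only one effort-in slot at J2)
bond 2 stroke→J1  (1-jn J1 has f-setter on 0)

#0 stroke at J2
#1 stroke at J3
#2 stroke at J1
#3 stroke at Sf1
#4 stroke at Sf2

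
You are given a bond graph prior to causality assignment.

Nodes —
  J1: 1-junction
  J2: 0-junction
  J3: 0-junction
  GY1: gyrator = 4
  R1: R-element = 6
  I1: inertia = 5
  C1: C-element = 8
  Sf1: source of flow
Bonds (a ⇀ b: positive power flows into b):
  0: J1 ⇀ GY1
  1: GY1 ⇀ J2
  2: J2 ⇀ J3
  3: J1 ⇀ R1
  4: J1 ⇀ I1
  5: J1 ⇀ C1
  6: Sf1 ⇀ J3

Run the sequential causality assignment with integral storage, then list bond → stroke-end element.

#0 →J1
#1 →J2
#2 →J3
#3 →J1
#4 →I1
#5 →J1
#6 →Sf1

bond 6 →Sf1  (source Sf1 imposes f)
bond 2 →J3  (only one effort-in slot at J3)
bond 1 →J2  (only one effort-in slot at J2)
bond 0 →J1  (through GY1, causality inverts; strokes same side of GY1)
bond 4 →I1  (I1 outputs flow p/I1)
bond 3 →J1  (J1 flow already set via bond 4)
bond 5 →J1  (J1: bond 4 brought flow, rest push out)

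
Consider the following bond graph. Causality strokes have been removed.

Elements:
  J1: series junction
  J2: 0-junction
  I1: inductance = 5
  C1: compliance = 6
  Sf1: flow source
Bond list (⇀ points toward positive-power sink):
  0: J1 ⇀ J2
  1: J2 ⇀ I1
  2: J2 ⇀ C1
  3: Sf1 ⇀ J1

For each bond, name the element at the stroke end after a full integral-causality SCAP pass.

bond 3 stroke at Sf1  (Sf1 (Sf) sets flow on bond)
bond 0 stroke at J1  (J1: bond 3 brought flow, rest push out)
bond 1 stroke at I1  (I1: I, integral causality)
bond 2 stroke at J2  (only one effort-in slot at J2)

b0 stroke→J1
b1 stroke→I1
b2 stroke→J2
b3 stroke→Sf1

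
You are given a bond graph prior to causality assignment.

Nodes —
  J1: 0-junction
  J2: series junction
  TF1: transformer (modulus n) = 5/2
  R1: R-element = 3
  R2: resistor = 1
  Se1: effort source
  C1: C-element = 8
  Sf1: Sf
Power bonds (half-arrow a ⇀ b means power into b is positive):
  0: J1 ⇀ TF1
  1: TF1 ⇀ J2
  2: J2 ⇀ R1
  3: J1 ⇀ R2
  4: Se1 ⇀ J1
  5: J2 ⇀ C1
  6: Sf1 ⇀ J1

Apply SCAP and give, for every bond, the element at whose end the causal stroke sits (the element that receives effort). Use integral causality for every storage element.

#0 stroke→TF1
#1 stroke→J2
#2 stroke→R1
#3 stroke→R2
#4 stroke→J1
#5 stroke→J2
#6 stroke→Sf1

#4 →J1  (Se1: effort source, stroke at far end)
#6 →Sf1  (Sf1: flow source, stroke at near end)
#0 →TF1  (0-jn J1 has e-setter on 4)
#3 →R2  (common-e at J1 fixed by 4)
#1 →J2  (TF1 one-in-one-out from 0)
#5 →J2  (C1: C, integral causality)
#2 →R1  (only one flow-in slot at J2)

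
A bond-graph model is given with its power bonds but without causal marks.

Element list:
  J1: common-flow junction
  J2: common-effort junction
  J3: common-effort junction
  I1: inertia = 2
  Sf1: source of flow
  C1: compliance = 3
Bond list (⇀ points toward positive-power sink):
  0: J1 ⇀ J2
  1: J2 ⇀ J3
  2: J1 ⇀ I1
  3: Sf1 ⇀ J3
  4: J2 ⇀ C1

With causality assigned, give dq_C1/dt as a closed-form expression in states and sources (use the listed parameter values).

β3 |Sf1  (Sf1 (Sf) sets flow on bond)
β1 |J3  (J3: last free bond brings effort in)
β2 |I1  (I1 outputs flow p/I1)
β0 |J1  (J1: bond 2 brought flow, rest push out)
β4 |J2  (closing 0-jn rule on J2)

dq_C1/dt = F_Sf1 + p_I1/2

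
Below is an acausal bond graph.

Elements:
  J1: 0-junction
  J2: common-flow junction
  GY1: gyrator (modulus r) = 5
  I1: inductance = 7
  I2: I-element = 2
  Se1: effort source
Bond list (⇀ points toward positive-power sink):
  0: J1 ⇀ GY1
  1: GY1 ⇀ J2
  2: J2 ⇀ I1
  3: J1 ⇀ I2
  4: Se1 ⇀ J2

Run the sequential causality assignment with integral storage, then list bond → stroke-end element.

b4 stroke→J2  (Se1 (Se) sets effort on bond)
b2 stroke→I1  (prefer integral on I1)
b1 stroke→J2  (J2 flow already set via bond 2)
b0 stroke→J1  (GY1 both-in/both-out from 1)
b3 stroke→I2  (common-e at J1 fixed by 0)

b0 →J1
b1 →J2
b2 →I1
b3 →I2
b4 →J2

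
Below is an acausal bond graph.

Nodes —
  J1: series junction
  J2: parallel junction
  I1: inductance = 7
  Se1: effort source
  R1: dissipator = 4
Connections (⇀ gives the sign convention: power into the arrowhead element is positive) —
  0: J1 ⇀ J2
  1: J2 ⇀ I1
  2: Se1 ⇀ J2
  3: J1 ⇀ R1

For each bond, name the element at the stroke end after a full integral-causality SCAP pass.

bond 0 stroke→J1
bond 1 stroke→I1
bond 2 stroke→J2
bond 3 stroke→R1

#2 |J2  (Se1: effort source, stroke at far end)
#0 |J1  (common-e at J2 fixed by 2)
#1 |I1  (0-jn J2 has e-setter on 2)
#3 |R1  (only one flow-in slot at J1)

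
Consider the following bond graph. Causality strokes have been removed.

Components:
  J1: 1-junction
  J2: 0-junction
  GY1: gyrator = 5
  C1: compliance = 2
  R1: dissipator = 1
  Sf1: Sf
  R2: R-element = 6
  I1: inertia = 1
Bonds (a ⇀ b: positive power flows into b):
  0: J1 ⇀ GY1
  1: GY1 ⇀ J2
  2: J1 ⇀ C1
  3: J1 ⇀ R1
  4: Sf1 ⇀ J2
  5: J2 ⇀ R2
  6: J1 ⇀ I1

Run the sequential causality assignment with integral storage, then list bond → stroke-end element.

b0 stroke at J1
b1 stroke at J2
b2 stroke at J1
b3 stroke at J1
b4 stroke at Sf1
b5 stroke at R2
b6 stroke at I1

bond 4 stroke→Sf1  (Sf1 (Sf) sets flow on bond)
bond 2 stroke→J1  (C1 outputs effort q/C1)
bond 6 stroke→I1  (I1 integral (f out))
bond 0 stroke→J1  (J1 flow already set via bond 6)
bond 3 stroke→J1  (1-jn J1 has f-setter on 6)
bond 1 stroke→J2  (through GY1, causality inverts; strokes same side of GY1)
bond 5 stroke→R2  (common-e at J2 fixed by 1)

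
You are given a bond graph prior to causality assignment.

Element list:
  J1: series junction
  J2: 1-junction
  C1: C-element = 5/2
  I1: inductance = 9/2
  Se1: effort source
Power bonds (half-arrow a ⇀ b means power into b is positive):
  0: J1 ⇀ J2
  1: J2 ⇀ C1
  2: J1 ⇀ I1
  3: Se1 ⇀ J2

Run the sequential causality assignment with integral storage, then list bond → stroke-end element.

b0 stroke→J1
b1 stroke→J2
b2 stroke→I1
b3 stroke→J2

β3 stroke→J2  (source Se1 imposes e)
β1 stroke→J2  (prefer integral on C1)
β0 stroke→J1  (closing 1-jn rule on J2)
β2 stroke→I1  (only one flow-in slot at J1)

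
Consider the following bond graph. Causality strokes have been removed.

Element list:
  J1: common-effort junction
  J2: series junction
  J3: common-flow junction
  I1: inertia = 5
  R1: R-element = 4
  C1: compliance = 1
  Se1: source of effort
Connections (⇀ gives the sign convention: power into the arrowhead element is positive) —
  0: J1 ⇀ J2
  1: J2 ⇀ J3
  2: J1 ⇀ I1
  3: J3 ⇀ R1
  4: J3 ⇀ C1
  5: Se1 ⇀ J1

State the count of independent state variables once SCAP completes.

#5 →J1  (Se1: effort source, stroke at far end)
#0 →J2  (common-e at J1 fixed by 5)
#2 →I1  (J1: bond 5 brought effort, rest push out)
#1 →J3  (J2: last free bond brings flow in)
#4 →J3  (C1 integral (e out))
#3 →R1  (J3: last free bond brings flow in)

2  (C1, I1 all integral)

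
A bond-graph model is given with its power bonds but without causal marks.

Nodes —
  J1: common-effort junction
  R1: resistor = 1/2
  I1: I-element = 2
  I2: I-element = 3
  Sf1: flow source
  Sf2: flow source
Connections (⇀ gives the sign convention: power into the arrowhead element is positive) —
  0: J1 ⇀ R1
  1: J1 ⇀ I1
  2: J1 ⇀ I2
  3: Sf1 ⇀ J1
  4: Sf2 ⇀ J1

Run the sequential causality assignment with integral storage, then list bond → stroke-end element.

β0 stroke at J1
β1 stroke at I1
β2 stroke at I2
β3 stroke at Sf1
β4 stroke at Sf2

β3 →Sf1  (source Sf1 imposes f)
β4 →Sf2  (Sf2 fixes flow; stroke at Sf2)
β1 →I1  (I1 outputs flow p/I1)
β2 →I2  (prefer integral on I2)
β0 →J1  (closing 0-jn rule on J1)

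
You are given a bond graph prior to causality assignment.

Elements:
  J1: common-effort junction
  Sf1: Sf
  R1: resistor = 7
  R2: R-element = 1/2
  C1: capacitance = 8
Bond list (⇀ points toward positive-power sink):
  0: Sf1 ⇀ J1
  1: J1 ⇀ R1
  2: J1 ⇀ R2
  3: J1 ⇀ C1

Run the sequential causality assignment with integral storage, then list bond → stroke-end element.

bond 0 |Sf1  (Sf1: flow source, stroke at near end)
bond 3 |J1  (C1 integral (e out))
bond 1 |R1  (common-e at J1 fixed by 3)
bond 2 |R2  (J1 effort already set via bond 3)

bond 0 stroke→Sf1
bond 1 stroke→R1
bond 2 stroke→R2
bond 3 stroke→J1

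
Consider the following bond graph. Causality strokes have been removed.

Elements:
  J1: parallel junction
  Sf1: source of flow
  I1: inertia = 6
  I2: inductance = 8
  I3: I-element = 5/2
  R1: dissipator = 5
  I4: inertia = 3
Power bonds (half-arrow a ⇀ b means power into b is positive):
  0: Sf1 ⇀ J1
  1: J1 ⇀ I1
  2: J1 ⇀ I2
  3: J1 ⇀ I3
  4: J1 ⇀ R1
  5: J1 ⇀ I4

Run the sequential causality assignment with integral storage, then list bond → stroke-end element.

#0 →Sf1  (source Sf1 imposes f)
#1 →I1  (I1 integral (f out))
#2 →I2  (I2 integral (f out))
#3 →I3  (prefer integral on I3)
#5 →I4  (I4: I, integral causality)
#4 →J1  (J1: last free bond brings effort in)

β0 →Sf1
β1 →I1
β2 →I2
β3 →I3
β4 →J1
β5 →I4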